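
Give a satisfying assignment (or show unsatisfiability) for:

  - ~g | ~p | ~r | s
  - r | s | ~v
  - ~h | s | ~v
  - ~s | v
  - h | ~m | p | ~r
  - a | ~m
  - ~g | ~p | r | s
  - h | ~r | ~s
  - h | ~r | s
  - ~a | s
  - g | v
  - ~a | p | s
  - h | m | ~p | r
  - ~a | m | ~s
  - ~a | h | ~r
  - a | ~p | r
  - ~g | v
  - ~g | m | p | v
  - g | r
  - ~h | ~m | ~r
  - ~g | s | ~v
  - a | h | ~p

Set a = False.
  then (a | ~m) forces m = False.
Set r = False.
  then (a | ~p | r) forces p = False.
  then (g | r) forces g = True.
  then (~g | v) forces v = True.
  then (~g | s | ~v) forces s = True.
Set h = True.
All clauses satisfied.

a: False, r: False, h: True, m: False, v: True, s: True, g: True, p: False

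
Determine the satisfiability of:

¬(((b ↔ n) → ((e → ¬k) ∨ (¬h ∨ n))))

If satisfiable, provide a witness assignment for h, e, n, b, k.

h=T, e=T, n=F, b=F, k=T

  ¬(((b ↔ n) → ((e → ¬k) ∨ (¬h ∨ n)))) = True
    (b ↔ n) → ((e → ¬k) ∨ (¬h ∨ n)) = False
      b ↔ n = True
      (e → ¬k) ∨ (¬h ∨ n) = False
        e → ¬k = False
          ¬k = False
        ¬h ∨ n = False
          ¬h = False
The formula evaluates to True.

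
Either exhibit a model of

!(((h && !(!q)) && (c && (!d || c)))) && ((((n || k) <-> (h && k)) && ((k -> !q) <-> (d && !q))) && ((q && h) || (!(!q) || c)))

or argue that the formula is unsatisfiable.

d = True, h = True, n = True, c = False, q = True, k = True

  !(((h && !(!q)) && (c && (!d || c)))) = True
    (h && !(!q)) && (c && (!d || c)) = False
      h && !(!q) = True
        !(!q) = True
          !q = False
      c && (!d || c) = False
        !d || c = False
          !d = False
  (((n || k) <-> (h && k)) && ((k -> !q) <-> (d && !q))) && ((q && h) || (!(!q) || c)) = True
    ((n || k) <-> (h && k)) && ((k -> !q) <-> (d && !q)) = True
      (n || k) <-> (h && k) = True
        n || k = True
        h && k = True
      (k -> !q) <-> (d && !q) = True
        k -> !q = False
          !q = False
        d && !q = False
          !q = False
    (q && h) || (!(!q) || c) = True
      q && h = True
      !(!q) || c = True
        !(!q) = True
          !q = False
Both conjuncts True, so the formula holds.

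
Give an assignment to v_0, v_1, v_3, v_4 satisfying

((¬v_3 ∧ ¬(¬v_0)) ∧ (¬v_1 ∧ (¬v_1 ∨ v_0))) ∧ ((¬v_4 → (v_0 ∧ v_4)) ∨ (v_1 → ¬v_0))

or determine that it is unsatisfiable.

v_0=T; v_1=F; v_3=F; v_4=T

  (¬v_3 ∧ ¬(¬v_0)) ∧ (¬v_1 ∧ (¬v_1 ∨ v_0)) = True
    ¬v_3 ∧ ¬(¬v_0) = True
      ¬v_3 = True
      ¬(¬v_0) = True
        ¬v_0 = False
    ¬v_1 ∧ (¬v_1 ∨ v_0) = True
      ¬v_1 = True
      ¬v_1 ∨ v_0 = True
        ¬v_1 = True
  (¬v_4 → (v_0 ∧ v_4)) ∨ (v_1 → ¬v_0) = True
    ¬v_4 → (v_0 ∧ v_4) = True
      ¬v_4 = False
      v_0 ∧ v_4 = True
    v_1 → ¬v_0 = True
      ¬v_0 = False
Both conjuncts True, so the formula holds.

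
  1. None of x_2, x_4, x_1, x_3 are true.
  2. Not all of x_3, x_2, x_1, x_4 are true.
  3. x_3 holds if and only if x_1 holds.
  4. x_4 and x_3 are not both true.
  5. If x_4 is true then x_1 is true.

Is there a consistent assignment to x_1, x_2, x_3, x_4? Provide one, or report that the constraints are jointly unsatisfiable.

x_1: False, x_2: False, x_3: False, x_4: False

  (1) {x_2, x_4, x_1, x_3}: 0 true — none ✓
  (2) {x_3, x_2, x_1, x_4}: 0/4 true — not all ✓
  (3) x_3=F, x_1=F — same ✓
  (4) x_4=F, x_3=F — not both ✓
  (5) x_4=F ⇒ x_1: vacuous ✓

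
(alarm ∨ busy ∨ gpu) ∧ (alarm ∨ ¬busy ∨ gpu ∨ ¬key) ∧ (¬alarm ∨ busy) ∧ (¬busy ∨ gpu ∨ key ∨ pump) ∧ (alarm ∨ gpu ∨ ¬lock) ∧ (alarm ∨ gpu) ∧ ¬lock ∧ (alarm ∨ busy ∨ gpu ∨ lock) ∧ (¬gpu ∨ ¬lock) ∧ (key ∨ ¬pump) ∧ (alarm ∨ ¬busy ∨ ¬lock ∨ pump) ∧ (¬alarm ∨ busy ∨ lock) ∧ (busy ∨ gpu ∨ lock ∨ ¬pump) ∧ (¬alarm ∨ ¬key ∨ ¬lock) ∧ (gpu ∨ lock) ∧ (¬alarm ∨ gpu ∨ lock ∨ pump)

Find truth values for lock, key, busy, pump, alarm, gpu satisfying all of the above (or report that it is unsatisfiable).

lock=F; key=F; busy=T; pump=F; alarm=F; gpu=T

Unit clause (¬lock) forces lock = False.
In (gpu ∨ lock) only gpu is left, so gpu = True.
Set key = False.
  then (key ∨ ¬pump) forces pump = False.
Set busy = True.
Set alarm = False.
All clauses satisfied.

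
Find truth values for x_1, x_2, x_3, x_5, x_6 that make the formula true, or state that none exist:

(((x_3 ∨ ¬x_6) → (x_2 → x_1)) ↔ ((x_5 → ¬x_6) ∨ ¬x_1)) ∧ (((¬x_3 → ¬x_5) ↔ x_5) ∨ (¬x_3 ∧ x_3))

x_1: True, x_2: False, x_3: True, x_5: True, x_6: False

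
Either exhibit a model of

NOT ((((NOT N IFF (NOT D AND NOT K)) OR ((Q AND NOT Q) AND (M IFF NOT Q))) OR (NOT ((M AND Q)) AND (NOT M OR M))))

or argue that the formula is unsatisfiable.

K = True, Q = True, N = False, M = True, D = False

  NOT ((((NOT N IFF (NOT D AND NOT K)) OR ((Q AND NOT Q) AND (M IFF NOT Q))) OR (NOT ((M AND Q)) AND (NOT M OR M)))) = True
    ((NOT N IFF (NOT D AND NOT K)) OR ((Q AND NOT Q) AND (M IFF NOT Q))) OR (NOT ((M AND Q)) AND (NOT M OR M)) = False
      (NOT N IFF (NOT D AND NOT K)) OR ((Q AND NOT Q) AND (M IFF NOT Q)) = False
        NOT N IFF (NOT D AND NOT K) = False
          NOT N = True
          NOT D AND NOT K = False
            NOT D = True
            NOT K = False
        (Q AND NOT Q) AND (M IFF NOT Q) = False
          Q AND NOT Q = False
            NOT Q = False
          M IFF NOT Q = False
            NOT Q = False
      NOT ((M AND Q)) AND (NOT M OR M) = False
        NOT ((M AND Q)) = False
          M AND Q = True
        NOT M OR M = True
          NOT M = False
The formula evaluates to True.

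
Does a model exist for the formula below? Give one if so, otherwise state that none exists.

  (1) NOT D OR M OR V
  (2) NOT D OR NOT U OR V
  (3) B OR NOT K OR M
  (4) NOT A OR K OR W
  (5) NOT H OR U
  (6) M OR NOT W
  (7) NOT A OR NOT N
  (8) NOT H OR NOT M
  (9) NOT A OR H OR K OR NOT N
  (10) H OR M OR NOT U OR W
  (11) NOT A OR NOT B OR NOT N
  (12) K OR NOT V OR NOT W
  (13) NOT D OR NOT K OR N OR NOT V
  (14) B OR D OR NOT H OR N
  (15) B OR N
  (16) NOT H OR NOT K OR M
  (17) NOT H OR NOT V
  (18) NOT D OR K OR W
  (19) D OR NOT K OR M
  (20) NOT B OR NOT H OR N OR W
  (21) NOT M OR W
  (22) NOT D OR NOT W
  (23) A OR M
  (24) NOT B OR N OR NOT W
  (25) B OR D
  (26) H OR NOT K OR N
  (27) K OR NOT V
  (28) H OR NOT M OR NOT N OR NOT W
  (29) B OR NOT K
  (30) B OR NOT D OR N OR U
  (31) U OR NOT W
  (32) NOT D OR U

Unsatisfiable — no assignment works.

Case N = True:
  (NOT A OR NOT N) forces A = False.
  (A OR M) forces M = True.
  (NOT H OR NOT M) forces H = False.
  (NOT M OR W) forces W = True.
  Clause (H OR NOT M OR NOT N OR NOT W) is falsified — contradiction.
Case N = False:
  (B OR N) forces B = True.
  (NOT B OR N OR NOT W) forces W = False.
  (NOT B OR NOT H OR N OR W) forces H = False.
  (NOT M OR W) forces M = False.
  (H OR M OR NOT U OR W) forces U = False.
  (A OR M) forces A = True.
  (NOT A OR K OR W) forces K = True.
  Clause (H OR NOT K OR N) is falsified — contradiction.
Both cases fail, so the formula is unsatisfiable.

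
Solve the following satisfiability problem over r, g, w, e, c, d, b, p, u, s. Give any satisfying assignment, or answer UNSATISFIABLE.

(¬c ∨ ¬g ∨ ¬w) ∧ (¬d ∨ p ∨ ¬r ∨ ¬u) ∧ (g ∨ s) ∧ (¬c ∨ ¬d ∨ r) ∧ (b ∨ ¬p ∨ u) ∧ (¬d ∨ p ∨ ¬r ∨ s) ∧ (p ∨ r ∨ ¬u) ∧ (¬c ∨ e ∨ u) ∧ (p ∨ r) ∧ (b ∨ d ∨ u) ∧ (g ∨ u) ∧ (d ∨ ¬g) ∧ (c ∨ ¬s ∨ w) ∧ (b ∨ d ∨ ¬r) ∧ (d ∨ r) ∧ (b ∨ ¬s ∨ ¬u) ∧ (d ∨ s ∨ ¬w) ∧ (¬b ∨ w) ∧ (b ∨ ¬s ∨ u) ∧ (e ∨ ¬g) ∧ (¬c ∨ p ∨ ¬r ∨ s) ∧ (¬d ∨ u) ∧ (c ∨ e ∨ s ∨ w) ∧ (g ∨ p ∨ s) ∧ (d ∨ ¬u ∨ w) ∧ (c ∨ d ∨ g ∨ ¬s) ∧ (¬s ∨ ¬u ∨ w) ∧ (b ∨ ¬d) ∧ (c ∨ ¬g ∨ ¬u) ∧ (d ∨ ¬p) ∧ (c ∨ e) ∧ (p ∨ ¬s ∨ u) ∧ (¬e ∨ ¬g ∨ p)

Set r = True.
Set g = False.
  then (g ∨ s) forces s = True.
  then (g ∨ u) forces u = True.
  then (b ∨ ¬s ∨ ¬u) forces b = True.
  then (¬b ∨ w) forces w = True.
Set e = True.
Set c = True.
Set d = False.
  then (d ∨ ¬p) forces p = False.
All clauses satisfied.

r = True, g = False, w = True, e = True, c = True, d = False, b = True, p = False, u = True, s = True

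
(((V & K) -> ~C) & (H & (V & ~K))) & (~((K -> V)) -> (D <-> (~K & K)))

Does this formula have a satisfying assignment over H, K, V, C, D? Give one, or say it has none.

H = True; K = False; V = True; C = False; D = True

  ((V & K) -> ~C) & (H & (V & ~K)) = True
    (V & K) -> ~C = True
      V & K = False
      ~C = True
    H & (V & ~K) = True
      V & ~K = True
        ~K = True
  ~((K -> V)) -> (D <-> (~K & K)) = True
    ~((K -> V)) = False
      K -> V = True
    D <-> (~K & K) = False
      ~K & K = False
        ~K = True
Both conjuncts True, so the formula holds.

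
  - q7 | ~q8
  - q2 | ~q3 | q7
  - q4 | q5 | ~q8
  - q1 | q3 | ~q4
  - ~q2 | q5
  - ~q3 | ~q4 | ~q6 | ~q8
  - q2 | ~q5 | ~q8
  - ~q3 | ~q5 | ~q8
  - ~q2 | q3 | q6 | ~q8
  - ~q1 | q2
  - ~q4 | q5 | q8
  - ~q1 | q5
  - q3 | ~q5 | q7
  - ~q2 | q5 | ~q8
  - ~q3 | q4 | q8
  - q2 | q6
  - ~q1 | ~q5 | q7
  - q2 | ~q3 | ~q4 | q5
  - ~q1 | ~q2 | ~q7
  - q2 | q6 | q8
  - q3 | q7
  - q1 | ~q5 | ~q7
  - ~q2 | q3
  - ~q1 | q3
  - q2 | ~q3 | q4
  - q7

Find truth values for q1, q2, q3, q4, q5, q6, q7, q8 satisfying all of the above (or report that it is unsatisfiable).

q1=F; q2=F; q3=F; q4=F; q5=F; q6=T; q7=T; q8=F

Unit clause (q7) forces q7 = True.
Try q1 = True:
  (~q1 | q2) forces q2 = True.
  clause (~q1 | ~q2 | ~q7) is falsified — backtrack.
So q1 = False.
  then (q1 | ~q5 | ~q7) forces q5 = False.
  then (~q2 | q5) forces q2 = False.
  then (q2 | q6) forces q6 = True.
Set q3 = False.
  then (q1 | q3 | ~q4) forces q4 = False.
  then (q4 | q5 | ~q8) forces q8 = False.
All clauses satisfied.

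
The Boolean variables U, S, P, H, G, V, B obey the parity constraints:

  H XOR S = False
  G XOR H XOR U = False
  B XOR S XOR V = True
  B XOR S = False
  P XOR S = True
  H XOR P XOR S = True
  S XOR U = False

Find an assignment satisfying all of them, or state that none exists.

U=F, S=F, P=T, H=F, G=F, V=T, B=F

H XOR S = F XOR F = False ✓
G XOR H XOR U = F XOR F XOR F = False ✓
B XOR S XOR V = F XOR F XOR T = True ✓
B XOR S = F XOR F = False ✓
P XOR S = T XOR F = True ✓
H XOR P XOR S = F XOR T XOR F = True ✓
S XOR U = F XOR F = False ✓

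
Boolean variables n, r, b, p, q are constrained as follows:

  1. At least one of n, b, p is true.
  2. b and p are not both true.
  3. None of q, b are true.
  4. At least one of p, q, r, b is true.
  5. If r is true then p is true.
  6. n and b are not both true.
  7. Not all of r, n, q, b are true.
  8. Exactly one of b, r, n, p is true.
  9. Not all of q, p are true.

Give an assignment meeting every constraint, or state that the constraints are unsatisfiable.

n: False; r: False; b: False; p: True; q: False

  (1) {n, b, p}: 1 true — at least one ✓
  (2) b=F, p=T — not both ✓
  (3) {q, b}: 0 true — none ✓
  (4) {p, q, r, b}: 1 true — at least one ✓
  (5) r=F ⇒ p: vacuous ✓
  (6) n=F, b=F — not both ✓
  (7) {r, n, q, b}: 0/4 true — not all ✓
  (8) {b, r, n, p}: 1 true — exactly one ✓
  (9) {q, p}: 1/2 true — not all ✓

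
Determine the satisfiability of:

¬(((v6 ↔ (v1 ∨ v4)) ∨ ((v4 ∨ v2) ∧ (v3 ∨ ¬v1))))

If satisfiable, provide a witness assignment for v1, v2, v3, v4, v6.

v1: True, v2: True, v3: False, v4: True, v6: False

  ¬(((v6 ↔ (v1 ∨ v4)) ∨ ((v4 ∨ v2) ∧ (v3 ∨ ¬v1)))) = True
    (v6 ↔ (v1 ∨ v4)) ∨ ((v4 ∨ v2) ∧ (v3 ∨ ¬v1)) = False
      v6 ↔ (v1 ∨ v4) = False
        v1 ∨ v4 = True
      (v4 ∨ v2) ∧ (v3 ∨ ¬v1) = False
        v4 ∨ v2 = True
        v3 ∨ ¬v1 = False
          ¬v1 = False
The formula evaluates to True.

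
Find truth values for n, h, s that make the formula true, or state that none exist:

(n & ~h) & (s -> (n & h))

n=T; h=F; s=F

  n & ~h = True
    ~h = True
  s -> (n & h) = True
    n & h = False
Both conjuncts True, so the formula holds.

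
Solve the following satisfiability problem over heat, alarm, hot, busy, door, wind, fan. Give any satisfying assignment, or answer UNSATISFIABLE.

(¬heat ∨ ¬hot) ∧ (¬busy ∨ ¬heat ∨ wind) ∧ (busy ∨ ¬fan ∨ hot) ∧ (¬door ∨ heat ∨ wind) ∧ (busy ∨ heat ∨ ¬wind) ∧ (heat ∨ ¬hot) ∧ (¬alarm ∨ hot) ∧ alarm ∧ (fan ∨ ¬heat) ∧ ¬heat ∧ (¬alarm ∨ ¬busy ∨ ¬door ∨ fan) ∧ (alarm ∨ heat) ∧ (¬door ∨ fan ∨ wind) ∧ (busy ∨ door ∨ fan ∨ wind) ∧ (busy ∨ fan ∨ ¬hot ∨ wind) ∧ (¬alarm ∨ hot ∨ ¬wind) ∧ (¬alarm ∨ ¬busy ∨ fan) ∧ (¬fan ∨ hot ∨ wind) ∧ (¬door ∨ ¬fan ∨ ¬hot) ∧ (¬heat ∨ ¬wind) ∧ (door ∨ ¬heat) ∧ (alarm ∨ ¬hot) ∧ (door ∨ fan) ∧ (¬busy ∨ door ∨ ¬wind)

Case heat = True:
  Clause (¬heat) is falsified — contradiction.
Case heat = False:
  (heat ∨ ¬hot) forces hot = False.
  (¬alarm ∨ hot) forces alarm = False.
  Clause (alarm) is falsified — contradiction.
Both cases fail, so the formula is unsatisfiable.

UNSATISFIABLE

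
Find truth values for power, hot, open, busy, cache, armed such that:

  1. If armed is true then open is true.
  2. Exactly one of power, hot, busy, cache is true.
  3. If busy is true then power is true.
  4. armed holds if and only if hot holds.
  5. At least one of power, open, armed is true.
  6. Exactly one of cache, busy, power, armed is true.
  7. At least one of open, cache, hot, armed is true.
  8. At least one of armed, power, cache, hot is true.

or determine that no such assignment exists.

power=F; hot=F; open=T; busy=F; cache=T; armed=F

  (1) armed=F ⇒ open: vacuous ✓
  (2) {power, hot, busy, cache}: 1 true — exactly one ✓
  (3) busy=F ⇒ power: vacuous ✓
  (4) armed=F, hot=F — same ✓
  (5) {power, open, armed}: 1 true — at least one ✓
  (6) {cache, busy, power, armed}: 1 true — exactly one ✓
  (7) {open, cache, hot, armed}: 2 true — at least one ✓
  (8) {armed, power, cache, hot}: 1 true — at least one ✓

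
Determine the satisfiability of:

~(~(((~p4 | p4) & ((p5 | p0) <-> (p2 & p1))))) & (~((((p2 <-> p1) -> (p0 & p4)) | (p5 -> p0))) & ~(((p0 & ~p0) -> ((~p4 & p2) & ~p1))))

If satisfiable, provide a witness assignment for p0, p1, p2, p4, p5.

The conjunct ~(((p0 & ~p0) -> ((~p4 & p2) & ~p1))) is unsatisfiable on its own:
  p0 = True: this becomes ~((False -> ((~p4 & p2) & ~p1))) = False.
  p0 = False: this becomes ~((False -> ((~p4 & p2) & ~p1))) = False.
So the whole conjunction is unsatisfiable.

The formula is unsatisfiable.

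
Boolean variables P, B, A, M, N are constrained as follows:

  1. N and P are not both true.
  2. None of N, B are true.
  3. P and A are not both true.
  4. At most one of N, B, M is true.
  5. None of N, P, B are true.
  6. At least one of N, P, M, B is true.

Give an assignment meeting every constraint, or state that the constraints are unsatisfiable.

P: False; B: False; A: False; M: True; N: False

  (1) N=F, P=F — not both ✓
  (2) {N, B}: 0 true — none ✓
  (3) P=F, A=F — not both ✓
  (4) {N, B, M}: 1 true — at most one ✓
  (5) {N, P, B}: 0 true — none ✓
  (6) {N, P, M, B}: 1 true — at least one ✓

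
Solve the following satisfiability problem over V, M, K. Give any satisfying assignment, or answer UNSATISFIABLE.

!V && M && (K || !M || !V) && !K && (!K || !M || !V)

V: False, M: True, K: False

Unit clause (!V) forces V = False.
Unit clause (M) forces M = True.
Unit clause (!K) forces K = False.
Check each clause:
  (!V): !V holds.
  (M): M holds.
  (K || !M || !V): !V holds.
  (!K): !K holds.
  (!K || !M || !V): !K holds.
All clauses satisfied.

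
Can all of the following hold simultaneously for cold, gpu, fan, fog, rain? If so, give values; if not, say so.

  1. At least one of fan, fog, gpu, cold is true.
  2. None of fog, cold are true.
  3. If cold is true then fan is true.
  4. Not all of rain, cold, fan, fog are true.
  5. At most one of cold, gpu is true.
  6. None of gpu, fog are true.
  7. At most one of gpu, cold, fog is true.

cold = False; gpu = False; fan = True; fog = False; rain = True

  (1) {fan, fog, gpu, cold}: 1 true — at least one ✓
  (2) {fog, cold}: 0 true — none ✓
  (3) cold=F ⇒ fan: vacuous ✓
  (4) {rain, cold, fan, fog}: 2/4 true — not all ✓
  (5) {cold, gpu}: 0 true — at most one ✓
  (6) {gpu, fog}: 0 true — none ✓
  (7) {gpu, cold, fog}: 0 true — at most one ✓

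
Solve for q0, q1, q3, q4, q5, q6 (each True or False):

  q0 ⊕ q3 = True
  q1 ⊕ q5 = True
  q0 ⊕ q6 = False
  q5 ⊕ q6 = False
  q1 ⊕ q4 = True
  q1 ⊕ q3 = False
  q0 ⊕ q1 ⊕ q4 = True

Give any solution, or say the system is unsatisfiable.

q0: False, q1: True, q3: True, q4: False, q5: False, q6: False

q0 ⊕ q3 = F ⊕ T = True ✓
q1 ⊕ q5 = T ⊕ F = True ✓
q0 ⊕ q6 = F ⊕ F = False ✓
q5 ⊕ q6 = F ⊕ F = False ✓
q1 ⊕ q4 = T ⊕ F = True ✓
q1 ⊕ q3 = T ⊕ T = False ✓
q0 ⊕ q1 ⊕ q4 = F ⊕ T ⊕ F = True ✓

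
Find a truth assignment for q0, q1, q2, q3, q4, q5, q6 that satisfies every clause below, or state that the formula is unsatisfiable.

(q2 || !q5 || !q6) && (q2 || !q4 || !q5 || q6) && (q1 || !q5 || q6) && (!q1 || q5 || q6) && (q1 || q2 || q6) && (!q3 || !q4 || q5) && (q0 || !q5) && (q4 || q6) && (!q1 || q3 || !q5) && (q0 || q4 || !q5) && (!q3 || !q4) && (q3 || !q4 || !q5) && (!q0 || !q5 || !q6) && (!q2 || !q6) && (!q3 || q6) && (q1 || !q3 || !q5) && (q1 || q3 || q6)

q0 = True, q1 = True, q2 = False, q3 = True, q4 = False, q5 = False, q6 = True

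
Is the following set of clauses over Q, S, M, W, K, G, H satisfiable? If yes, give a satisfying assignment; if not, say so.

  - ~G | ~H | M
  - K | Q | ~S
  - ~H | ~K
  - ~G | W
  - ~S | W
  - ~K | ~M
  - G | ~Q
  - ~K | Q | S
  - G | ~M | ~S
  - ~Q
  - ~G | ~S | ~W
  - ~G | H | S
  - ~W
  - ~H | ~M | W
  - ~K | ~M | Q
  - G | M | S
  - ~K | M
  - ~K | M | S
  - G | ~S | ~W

Unit clause (~Q) forces Q = False.
Unit clause (~W) forces W = False.
In (~G | W) only ~G is left, so G = False.
In (~S | W) only ~S is left, so S = False.
In (~K | Q | S) only ~K is left, so K = False.
In (G | M | S) only M is left, so M = True.
In (~H | ~M | W) only ~H is left, so H = False.
All clauses satisfied.

Q = False, S = False, M = True, W = False, K = False, G = False, H = False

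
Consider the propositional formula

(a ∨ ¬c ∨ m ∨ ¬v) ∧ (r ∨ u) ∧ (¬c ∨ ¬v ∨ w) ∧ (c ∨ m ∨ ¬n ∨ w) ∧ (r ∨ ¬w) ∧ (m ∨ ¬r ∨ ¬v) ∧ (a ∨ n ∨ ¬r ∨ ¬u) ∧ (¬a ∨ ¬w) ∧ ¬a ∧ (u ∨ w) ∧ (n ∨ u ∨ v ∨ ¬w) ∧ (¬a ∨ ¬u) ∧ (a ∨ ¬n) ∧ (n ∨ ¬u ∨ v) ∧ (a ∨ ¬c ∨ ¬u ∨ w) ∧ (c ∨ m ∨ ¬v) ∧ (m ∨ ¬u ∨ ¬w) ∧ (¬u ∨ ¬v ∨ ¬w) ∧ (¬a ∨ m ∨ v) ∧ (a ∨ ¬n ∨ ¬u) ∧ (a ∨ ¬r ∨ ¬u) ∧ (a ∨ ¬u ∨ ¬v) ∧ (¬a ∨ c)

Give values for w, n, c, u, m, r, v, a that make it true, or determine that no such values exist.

w = True, n = False, c = True, u = False, m = True, r = True, v = True, a = False

Unit clause (¬a) forces a = False.
In (a ∨ ¬n) only ¬n is left, so n = False.
Set w = True.
  then (r ∨ ¬w) forces r = True.
  then (a ∨ n ∨ ¬r ∨ ¬u) forces u = False.
  then (n ∨ u ∨ v ∨ ¬w) forces v = True.
  then (m ∨ ¬r ∨ ¬v) forces m = True.
Set c = True.
All clauses satisfied.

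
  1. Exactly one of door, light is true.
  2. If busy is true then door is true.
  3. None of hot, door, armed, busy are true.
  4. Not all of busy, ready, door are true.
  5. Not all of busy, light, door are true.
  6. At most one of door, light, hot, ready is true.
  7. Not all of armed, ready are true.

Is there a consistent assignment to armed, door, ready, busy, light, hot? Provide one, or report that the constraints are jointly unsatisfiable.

armed = False, door = False, ready = False, busy = False, light = True, hot = False

  (1) {door, light}: 1 true — exactly one ✓
  (2) busy=F ⇒ door: vacuous ✓
  (3) {hot, door, armed, busy}: 0 true — none ✓
  (4) {busy, ready, door}: 0/3 true — not all ✓
  (5) {busy, light, door}: 1/3 true — not all ✓
  (6) {door, light, hot, ready}: 1 true — at most one ✓
  (7) {armed, ready}: 0/2 true — not all ✓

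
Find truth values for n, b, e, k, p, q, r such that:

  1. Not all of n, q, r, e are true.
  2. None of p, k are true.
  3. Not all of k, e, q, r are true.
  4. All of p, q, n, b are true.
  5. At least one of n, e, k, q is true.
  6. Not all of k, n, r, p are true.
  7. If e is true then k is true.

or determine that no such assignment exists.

Case p = True:
  Constraint (2) is violated (p=T) — contradiction.
Case p = False:
  Constraint (4) is violated (p=F) — contradiction.
Both cases fail — unsatisfiable.

Unsatisfiable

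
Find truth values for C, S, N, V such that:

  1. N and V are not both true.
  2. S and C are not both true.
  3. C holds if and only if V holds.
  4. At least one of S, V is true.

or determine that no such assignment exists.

C = True, S = False, N = False, V = True

  (1) N=F, V=T — not both ✓
  (2) S=F, C=T — not both ✓
  (3) C=T, V=T — same ✓
  (4) {S, V}: 1 true — at least one ✓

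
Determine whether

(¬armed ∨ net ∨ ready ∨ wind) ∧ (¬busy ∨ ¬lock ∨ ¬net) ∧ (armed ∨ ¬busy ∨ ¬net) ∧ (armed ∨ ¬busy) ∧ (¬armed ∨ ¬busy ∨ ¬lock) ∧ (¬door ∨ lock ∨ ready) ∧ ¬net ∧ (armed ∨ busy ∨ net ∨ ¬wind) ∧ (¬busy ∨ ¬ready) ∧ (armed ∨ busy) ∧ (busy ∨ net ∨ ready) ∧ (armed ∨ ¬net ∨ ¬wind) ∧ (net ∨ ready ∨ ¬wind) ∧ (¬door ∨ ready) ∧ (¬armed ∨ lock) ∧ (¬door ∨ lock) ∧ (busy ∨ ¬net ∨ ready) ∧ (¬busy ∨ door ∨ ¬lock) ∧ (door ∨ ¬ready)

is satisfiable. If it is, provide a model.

net = False, busy = False, armed = True, door = True, wind = False, lock = True, ready = True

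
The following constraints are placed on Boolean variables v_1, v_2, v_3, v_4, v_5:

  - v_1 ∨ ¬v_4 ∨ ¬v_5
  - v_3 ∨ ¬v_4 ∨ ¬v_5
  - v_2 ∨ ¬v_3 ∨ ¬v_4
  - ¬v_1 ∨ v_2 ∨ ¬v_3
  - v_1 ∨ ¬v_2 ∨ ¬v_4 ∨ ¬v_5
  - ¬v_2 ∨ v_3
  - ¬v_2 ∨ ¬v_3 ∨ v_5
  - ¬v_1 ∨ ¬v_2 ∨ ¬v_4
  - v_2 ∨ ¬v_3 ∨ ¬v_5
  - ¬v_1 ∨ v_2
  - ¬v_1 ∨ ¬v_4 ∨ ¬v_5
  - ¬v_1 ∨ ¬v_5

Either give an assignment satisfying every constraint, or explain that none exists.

v_1 = False; v_2 = False; v_3 = False; v_4 = True; v_5 = False

Try v_1 = True:
  (¬v_1 ∨ v_2) forces v_2 = True.
  (¬v_2 ∨ v_3) forces v_3 = True.
  (¬v_2 ∨ ¬v_3 ∨ v_5) forces v_5 = True.
  clause (¬v_1 ∨ ¬v_5) is falsified — backtrack.
So v_1 = False.
Set v_2 = False.
Set v_3 = False.
Set v_4 = True.
  then (v_1 ∨ ¬v_4 ∨ ¬v_5) forces v_5 = False.
All clauses satisfied.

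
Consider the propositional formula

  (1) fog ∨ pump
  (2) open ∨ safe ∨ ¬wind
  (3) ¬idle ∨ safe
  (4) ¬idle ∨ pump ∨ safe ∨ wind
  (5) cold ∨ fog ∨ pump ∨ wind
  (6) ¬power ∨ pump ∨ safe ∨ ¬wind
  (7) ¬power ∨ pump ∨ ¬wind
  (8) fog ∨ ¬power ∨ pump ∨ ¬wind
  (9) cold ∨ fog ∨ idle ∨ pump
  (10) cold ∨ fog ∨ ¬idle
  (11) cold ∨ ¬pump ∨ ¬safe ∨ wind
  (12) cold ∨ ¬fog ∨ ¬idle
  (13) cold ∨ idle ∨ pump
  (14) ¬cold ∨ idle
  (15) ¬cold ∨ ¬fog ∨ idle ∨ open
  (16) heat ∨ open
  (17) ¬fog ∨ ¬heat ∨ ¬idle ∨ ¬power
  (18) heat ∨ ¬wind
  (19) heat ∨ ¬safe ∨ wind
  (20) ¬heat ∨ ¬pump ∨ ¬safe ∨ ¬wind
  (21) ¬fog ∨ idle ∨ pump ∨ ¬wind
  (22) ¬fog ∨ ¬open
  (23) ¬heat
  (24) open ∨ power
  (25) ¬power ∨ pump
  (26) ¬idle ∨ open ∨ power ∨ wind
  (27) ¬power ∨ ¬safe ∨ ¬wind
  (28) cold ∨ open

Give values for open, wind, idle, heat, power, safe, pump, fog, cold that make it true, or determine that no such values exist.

open = True, wind = False, idle = False, heat = False, power = True, safe = False, pump = True, fog = False, cold = False

Unit clause (¬heat) forces heat = False.
In (heat ∨ open) only open is left, so open = True.
In (heat ∨ ¬wind) only ¬wind is left, so wind = False.
In (heat ∨ ¬safe ∨ wind) only ¬safe is left, so safe = False.
In (¬fog ∨ ¬open) only ¬fog is left, so fog = False.
In (fog ∨ pump) only pump is left, so pump = True.
In (¬idle ∨ safe) only ¬idle is left, so idle = False.
In (¬cold ∨ idle) only ¬cold is left, so cold = False.
Set power = True.
All clauses satisfied.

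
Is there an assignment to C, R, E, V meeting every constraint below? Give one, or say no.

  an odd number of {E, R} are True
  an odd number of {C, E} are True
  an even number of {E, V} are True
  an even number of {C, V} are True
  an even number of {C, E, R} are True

No satisfying assignment exists.

Adding constraints 2, 3, 4 mod 2: every variable appears an even number of times on the left, so the left side is 0.
But the right sides sum to 1 (mod 2). 0 ≠ 1 — the system is inconsistent.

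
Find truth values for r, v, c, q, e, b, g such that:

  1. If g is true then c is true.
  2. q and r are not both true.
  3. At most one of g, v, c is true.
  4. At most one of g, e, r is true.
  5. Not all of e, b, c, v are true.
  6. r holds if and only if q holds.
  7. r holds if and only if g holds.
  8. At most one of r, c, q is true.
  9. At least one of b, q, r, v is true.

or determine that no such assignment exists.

r=F, v=F, c=F, q=F, e=F, b=T, g=F

  (1) g=F ⇒ c: vacuous ✓
  (2) q=F, r=F — not both ✓
  (3) {g, v, c}: 0 true — at most one ✓
  (4) {g, e, r}: 0 true — at most one ✓
  (5) {e, b, c, v}: 1/4 true — not all ✓
  (6) r=F, q=F — same ✓
  (7) r=F, g=F — same ✓
  (8) {r, c, q}: 0 true — at most one ✓
  (9) {b, q, r, v}: 1 true — at least one ✓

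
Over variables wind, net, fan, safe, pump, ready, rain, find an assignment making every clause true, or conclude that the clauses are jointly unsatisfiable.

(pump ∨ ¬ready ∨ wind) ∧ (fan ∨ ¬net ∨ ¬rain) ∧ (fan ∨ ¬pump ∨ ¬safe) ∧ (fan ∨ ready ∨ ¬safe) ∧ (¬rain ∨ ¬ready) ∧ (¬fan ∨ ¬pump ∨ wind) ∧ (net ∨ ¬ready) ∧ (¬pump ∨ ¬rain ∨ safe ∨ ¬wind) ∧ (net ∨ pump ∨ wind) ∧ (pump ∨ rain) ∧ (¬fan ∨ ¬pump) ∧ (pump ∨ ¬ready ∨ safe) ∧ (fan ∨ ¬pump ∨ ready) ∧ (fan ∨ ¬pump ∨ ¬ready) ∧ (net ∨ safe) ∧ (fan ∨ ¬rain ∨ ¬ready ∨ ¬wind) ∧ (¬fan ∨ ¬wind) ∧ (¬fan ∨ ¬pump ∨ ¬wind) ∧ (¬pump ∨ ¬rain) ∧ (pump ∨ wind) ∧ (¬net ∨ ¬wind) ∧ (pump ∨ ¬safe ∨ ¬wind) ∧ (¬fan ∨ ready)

Case wind = True:
  (¬fan ∨ ¬wind) forces fan = False.
  (¬net ∨ ¬wind) forces net = False.
  (net ∨ ¬ready) forces ready = False.
  (fan ∨ ready ∨ ¬safe) forces safe = False.
  Clause (net ∨ safe) is falsified — contradiction.
Case wind = False:
  (pump ∨ wind) forces pump = True.
  (¬fan ∨ ¬pump ∨ wind) forces fan = False.
  (fan ∨ ¬pump ∨ ¬safe) forces safe = False.
  (fan ∨ ¬pump ∨ ready) forces ready = True.
  Clause (fan ∨ ¬pump ∨ ¬ready) is falsified — contradiction.
Both cases fail, so the formula is unsatisfiable.

Unsatisfiable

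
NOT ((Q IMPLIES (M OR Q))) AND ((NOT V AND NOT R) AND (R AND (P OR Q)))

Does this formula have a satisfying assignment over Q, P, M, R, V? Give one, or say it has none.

The conjunct NOT ((Q IMPLIES (M OR Q))) is unsatisfiable on its own:
  Q=F, M=F: evaluates to False.
  Q=F, M=T: evaluates to False.
  Q=T, M=F: evaluates to False.
  Q=T, M=T: evaluates to False.
So the whole conjunction is unsatisfiable.

Unsatisfiable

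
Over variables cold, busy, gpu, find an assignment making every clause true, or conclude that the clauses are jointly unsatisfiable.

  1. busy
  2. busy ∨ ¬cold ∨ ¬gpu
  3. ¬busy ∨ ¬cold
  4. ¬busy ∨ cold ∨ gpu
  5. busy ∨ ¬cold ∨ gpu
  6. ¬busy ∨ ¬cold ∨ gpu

Unit clause (busy) forces busy = True.
In (¬busy ∨ ¬cold) only ¬cold is left, so cold = False.
In (¬busy ∨ cold ∨ gpu) only gpu is left, so gpu = True.
Check each clause:
  (busy): busy holds.
  (busy ∨ ¬cold ∨ ¬gpu): busy holds.
  (¬busy ∨ ¬cold): ¬cold holds.
  (¬busy ∨ cold ∨ gpu): gpu holds.
  (busy ∨ ¬cold ∨ gpu): busy holds.
  (¬busy ∨ ¬cold ∨ gpu): ¬cold holds.
All clauses satisfied.

cold = False, busy = True, gpu = True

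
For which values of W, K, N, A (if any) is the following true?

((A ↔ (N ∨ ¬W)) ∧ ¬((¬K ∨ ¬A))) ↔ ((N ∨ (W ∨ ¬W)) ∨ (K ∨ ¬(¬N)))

W: True; K: True; N: True; A: True

  ((A ↔ (N ∨ ¬W)) ∧ ¬((¬K ∨ ¬A))) ↔ ((N ∨ (W ∨ ¬W)) ∨ (K ∨ ¬(¬N))) = True
    (A ↔ (N ∨ ¬W)) ∧ ¬((¬K ∨ ¬A)) = True
      A ↔ (N ∨ ¬W) = True
        N ∨ ¬W = True
          ¬W = False
      ¬((¬K ∨ ¬A)) = True
        ¬K ∨ ¬A = False
          ¬K = False
          ¬A = False
    (N ∨ (W ∨ ¬W)) ∨ (K ∨ ¬(¬N)) = True
      N ∨ (W ∨ ¬W) = True
        W ∨ ¬W = True
          ¬W = False
      K ∨ ¬(¬N) = True
        ¬(¬N) = True
          ¬N = False
The formula evaluates to True.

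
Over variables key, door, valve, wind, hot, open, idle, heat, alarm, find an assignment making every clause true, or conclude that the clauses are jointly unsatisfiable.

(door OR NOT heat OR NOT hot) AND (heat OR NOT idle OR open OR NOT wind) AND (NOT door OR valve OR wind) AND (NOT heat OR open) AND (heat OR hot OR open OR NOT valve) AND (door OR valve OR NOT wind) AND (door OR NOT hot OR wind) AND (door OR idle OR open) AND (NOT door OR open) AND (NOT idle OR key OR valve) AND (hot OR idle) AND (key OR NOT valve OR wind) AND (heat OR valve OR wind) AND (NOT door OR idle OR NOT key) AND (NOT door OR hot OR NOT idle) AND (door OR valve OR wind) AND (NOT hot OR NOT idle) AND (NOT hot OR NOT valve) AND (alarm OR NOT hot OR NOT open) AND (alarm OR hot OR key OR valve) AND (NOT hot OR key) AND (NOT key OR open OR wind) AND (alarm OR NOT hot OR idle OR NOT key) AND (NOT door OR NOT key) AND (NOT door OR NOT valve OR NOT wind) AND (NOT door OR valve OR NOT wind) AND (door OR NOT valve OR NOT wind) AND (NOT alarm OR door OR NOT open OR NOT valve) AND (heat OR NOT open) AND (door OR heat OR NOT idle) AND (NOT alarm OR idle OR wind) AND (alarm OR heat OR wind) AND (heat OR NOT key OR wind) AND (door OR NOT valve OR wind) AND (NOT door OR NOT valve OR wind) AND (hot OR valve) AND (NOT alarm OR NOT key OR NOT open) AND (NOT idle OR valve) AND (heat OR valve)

Case valve = True:
  (NOT hot OR NOT valve) forces hot = False.
  (hot OR idle) forces idle = True.
  (NOT door OR hot OR NOT idle) forces door = False.
  (door OR NOT valve OR NOT wind) forces wind = False.
  Clause (door OR NOT valve OR wind) is falsified — contradiction.
Case valve = False:
  (hot OR valve) forces hot = True.
  (NOT hot OR NOT idle) forces idle = False.
  (NOT hot OR key) forces key = True.
  (NOT door OR idle OR NOT key) forces door = False.
  (door OR NOT heat OR NOT hot) forces heat = False.
  Clause (heat OR valve) is falsified — contradiction.
Both cases fail, so the formula is unsatisfiable.

UNSATISFIABLE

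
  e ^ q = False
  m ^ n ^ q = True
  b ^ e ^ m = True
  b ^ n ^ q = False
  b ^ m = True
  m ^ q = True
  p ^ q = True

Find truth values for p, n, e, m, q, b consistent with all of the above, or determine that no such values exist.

p=T, n=F, e=F, m=T, q=F, b=F

e ^ q = F ^ F = False ✓
m ^ n ^ q = T ^ F ^ F = True ✓
b ^ e ^ m = F ^ F ^ T = True ✓
b ^ n ^ q = F ^ F ^ F = False ✓
b ^ m = F ^ T = True ✓
m ^ q = T ^ F = True ✓
p ^ q = T ^ F = True ✓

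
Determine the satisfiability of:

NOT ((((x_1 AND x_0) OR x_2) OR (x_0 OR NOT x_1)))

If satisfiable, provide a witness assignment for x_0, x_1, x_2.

x_0=F; x_1=T; x_2=F

  NOT ((((x_1 AND x_0) OR x_2) OR (x_0 OR NOT x_1))) = True
    ((x_1 AND x_0) OR x_2) OR (x_0 OR NOT x_1) = False
      (x_1 AND x_0) OR x_2 = False
        x_1 AND x_0 = False
      x_0 OR NOT x_1 = False
        NOT x_1 = False
The formula evaluates to True.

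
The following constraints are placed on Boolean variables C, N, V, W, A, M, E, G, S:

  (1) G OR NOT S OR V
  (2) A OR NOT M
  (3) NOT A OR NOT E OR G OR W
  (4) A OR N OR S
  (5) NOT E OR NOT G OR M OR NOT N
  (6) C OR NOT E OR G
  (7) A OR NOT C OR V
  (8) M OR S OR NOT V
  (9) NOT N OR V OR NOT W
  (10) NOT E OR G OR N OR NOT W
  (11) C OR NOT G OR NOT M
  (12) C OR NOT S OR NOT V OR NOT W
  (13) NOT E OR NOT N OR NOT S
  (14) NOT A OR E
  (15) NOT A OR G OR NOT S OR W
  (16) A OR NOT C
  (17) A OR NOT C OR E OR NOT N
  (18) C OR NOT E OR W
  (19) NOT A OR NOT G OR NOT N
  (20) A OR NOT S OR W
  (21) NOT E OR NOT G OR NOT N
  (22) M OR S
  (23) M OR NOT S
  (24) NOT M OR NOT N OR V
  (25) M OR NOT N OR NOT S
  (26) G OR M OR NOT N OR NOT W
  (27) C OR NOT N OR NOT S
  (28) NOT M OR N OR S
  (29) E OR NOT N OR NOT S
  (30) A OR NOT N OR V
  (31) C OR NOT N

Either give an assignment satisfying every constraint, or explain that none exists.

Set C = True.
  then (A OR NOT C) forces A = True.
  then (NOT A OR E) forces E = True.
Set N = False.
Set V = True.
Set W = False.
  then (NOT A OR NOT E OR G OR W) forces G = True.
Set M = True.
  then (NOT M OR N OR S) forces S = True.
All clauses satisfied.

C = True, N = False, V = True, W = False, A = True, M = True, E = True, G = True, S = True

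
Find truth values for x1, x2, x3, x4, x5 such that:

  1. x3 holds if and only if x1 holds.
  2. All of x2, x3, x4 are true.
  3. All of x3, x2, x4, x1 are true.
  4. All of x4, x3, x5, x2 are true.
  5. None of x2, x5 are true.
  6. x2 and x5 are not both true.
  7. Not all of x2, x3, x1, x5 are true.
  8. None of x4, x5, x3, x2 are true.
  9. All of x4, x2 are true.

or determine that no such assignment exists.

Case x2 = True:
  Constraint (5) is violated (x2=T) — contradiction.
Case x2 = False:
  Constraint (2) is violated (x2=F) — contradiction.
Both cases fail — unsatisfiable.

No satisfying assignment exists.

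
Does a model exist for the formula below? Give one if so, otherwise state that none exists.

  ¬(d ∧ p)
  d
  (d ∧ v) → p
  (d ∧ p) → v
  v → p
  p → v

v = False, d = True, p = False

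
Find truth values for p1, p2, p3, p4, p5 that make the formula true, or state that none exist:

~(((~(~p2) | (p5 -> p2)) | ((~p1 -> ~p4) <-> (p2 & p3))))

p1: True, p2: False, p3: False, p4: False, p5: True

  ~(((~(~p2) | (p5 -> p2)) | ((~p1 -> ~p4) <-> (p2 & p3)))) = True
    (~(~p2) | (p5 -> p2)) | ((~p1 -> ~p4) <-> (p2 & p3)) = False
      ~(~p2) | (p5 -> p2) = False
        ~(~p2) = False
          ~p2 = True
        p5 -> p2 = False
      (~p1 -> ~p4) <-> (p2 & p3) = False
        ~p1 -> ~p4 = True
          ~p1 = False
          ~p4 = True
        p2 & p3 = False
The formula evaluates to True.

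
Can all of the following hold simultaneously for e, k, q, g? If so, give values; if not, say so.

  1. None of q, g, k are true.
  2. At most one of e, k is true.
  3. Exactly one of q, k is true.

Case k = True:
  Constraint (1) is violated (k=T) — contradiction.
Case k = False:
  (1) forces q = False.
  Constraint (3) is violated (q=F, k=F) — contradiction.
Both cases fail — unsatisfiable.

The formula is unsatisfiable.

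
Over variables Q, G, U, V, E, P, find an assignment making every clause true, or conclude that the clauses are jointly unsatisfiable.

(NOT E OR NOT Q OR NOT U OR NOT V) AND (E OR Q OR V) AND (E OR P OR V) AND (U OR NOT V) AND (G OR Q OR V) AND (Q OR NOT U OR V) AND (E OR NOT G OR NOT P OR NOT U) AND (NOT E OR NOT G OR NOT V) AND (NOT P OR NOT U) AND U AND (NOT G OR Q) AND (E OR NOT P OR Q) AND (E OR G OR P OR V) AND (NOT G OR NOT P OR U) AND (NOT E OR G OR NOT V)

Unit clause (U) forces U = True.
In (NOT P OR NOT U) only NOT P is left, so P = False.
Set Q = True.
Set G = False.
Set V = True.
  then (NOT E OR NOT Q OR NOT U OR NOT V) forces E = False.
All clauses satisfied.

Q = True, G = False, U = True, V = True, E = False, P = False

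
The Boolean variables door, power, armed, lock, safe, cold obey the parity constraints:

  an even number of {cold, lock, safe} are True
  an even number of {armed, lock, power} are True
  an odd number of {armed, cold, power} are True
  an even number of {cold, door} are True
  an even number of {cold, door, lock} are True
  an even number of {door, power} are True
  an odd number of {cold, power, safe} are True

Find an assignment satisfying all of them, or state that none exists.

door: True, power: True, armed: True, lock: False, safe: True, cold: True

{cold, lock, safe}: 2 true → even ✓
{armed, lock, power}: 2 true → even ✓
{armed, cold, power}: 3 true → odd ✓
{cold, door}: 2 true → even ✓
{cold, door, lock}: 2 true → even ✓
{door, power}: 2 true → even ✓
{cold, power, safe}: 3 true → odd ✓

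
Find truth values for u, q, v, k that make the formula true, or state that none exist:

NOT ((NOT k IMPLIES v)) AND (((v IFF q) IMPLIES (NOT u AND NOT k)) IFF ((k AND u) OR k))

u = True, q = False, v = False, k = False

  NOT ((NOT k IMPLIES v)) = True
    NOT k IMPLIES v = False
      NOT k = True
  ((v IFF q) IMPLIES (NOT u AND NOT k)) IFF ((k AND u) OR k) = True
    (v IFF q) IMPLIES (NOT u AND NOT k) = False
      v IFF q = True
      NOT u AND NOT k = False
        NOT u = False
        NOT k = True
    (k AND u) OR k = False
      k AND u = False
Both conjuncts True, so the formula holds.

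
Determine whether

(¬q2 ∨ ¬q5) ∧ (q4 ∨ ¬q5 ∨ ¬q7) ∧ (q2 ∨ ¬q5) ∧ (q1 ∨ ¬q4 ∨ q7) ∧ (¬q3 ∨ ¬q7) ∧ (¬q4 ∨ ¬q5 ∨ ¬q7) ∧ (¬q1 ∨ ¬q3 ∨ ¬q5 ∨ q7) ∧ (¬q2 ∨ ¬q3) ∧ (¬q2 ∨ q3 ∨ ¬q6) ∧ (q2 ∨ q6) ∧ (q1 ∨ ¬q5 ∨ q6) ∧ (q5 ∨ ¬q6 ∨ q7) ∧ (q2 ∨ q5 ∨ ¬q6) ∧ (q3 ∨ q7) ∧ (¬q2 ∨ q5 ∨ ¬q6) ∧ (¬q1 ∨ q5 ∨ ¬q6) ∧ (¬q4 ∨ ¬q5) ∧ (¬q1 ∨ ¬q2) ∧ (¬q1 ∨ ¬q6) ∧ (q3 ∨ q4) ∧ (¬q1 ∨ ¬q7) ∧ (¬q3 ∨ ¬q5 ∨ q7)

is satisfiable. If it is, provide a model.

q1=F, q2=T, q3=F, q4=T, q5=F, q6=F, q7=T

Try q1 = True:
  (¬q1 ∨ ¬q2) forces q2 = False.
  (q2 ∨ ¬q5) forces q5 = False.
  (q2 ∨ q6) forces q6 = True.
  clause (q2 ∨ q5 ∨ ¬q6) is falsified — backtrack.
So q1 = False.
Try q2 = False:
  (q2 ∨ ¬q5) forces q5 = False.
  (q2 ∨ q6) forces q6 = True.
  clause (q2 ∨ q5 ∨ ¬q6) is falsified — backtrack.
So q2 = True.
  then (¬q2 ∨ ¬q5) forces q5 = False.
  then (¬q2 ∨ ¬q3) forces q3 = False.
  then (¬q2 ∨ q3 ∨ ¬q6) forces q6 = False.
  then (q3 ∨ q7) forces q7 = True.
  then (q3 ∨ q4) forces q4 = True.
All clauses satisfied.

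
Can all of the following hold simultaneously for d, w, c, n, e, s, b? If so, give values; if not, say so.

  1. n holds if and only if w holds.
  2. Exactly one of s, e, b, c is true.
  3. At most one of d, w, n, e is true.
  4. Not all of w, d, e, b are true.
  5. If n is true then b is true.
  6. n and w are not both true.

d: False, w: False, c: False, n: False, e: False, s: False, b: True

  (1) n=F, w=F — same ✓
  (2) {s, e, b, c}: 1 true — exactly one ✓
  (3) {d, w, n, e}: 0 true — at most one ✓
  (4) {w, d, e, b}: 1/4 true — not all ✓
  (5) n=F ⇒ b: vacuous ✓
  (6) n=F, w=F — not both ✓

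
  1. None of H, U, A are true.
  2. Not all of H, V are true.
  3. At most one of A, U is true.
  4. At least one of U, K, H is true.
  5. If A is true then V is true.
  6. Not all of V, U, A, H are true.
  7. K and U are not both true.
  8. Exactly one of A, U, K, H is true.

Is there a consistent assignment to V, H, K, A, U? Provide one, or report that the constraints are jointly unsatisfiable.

V=F, H=F, K=T, A=F, U=F

  (1) {H, U, A}: 0 true — none ✓
  (2) {H, V}: 0/2 true — not all ✓
  (3) {A, U}: 0 true — at most one ✓
  (4) {U, K, H}: 1 true — at least one ✓
  (5) A=F ⇒ V: vacuous ✓
  (6) {V, U, A, H}: 0/4 true — not all ✓
  (7) K=T, U=F — not both ✓
  (8) {A, U, K, H}: 1 true — exactly one ✓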